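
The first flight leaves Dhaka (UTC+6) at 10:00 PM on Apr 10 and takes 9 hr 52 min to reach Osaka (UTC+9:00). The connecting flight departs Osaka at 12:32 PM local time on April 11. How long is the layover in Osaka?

Convert departure to UTC: 10:00 PM − 6:00 = 4:00 PM UTC on Apr 10.
Add 9 hours and 52 minutes flight time → 1:52 AM UTC (Apr 11).
Osaka is UTC+9:00, so local arrival = 1:52 AM + 9:00 = 10:52 AM on Apr 11.
Layover = 12:32 PM − 10:52 AM = 1 hour 40 minutes.

1 hour 40 minutes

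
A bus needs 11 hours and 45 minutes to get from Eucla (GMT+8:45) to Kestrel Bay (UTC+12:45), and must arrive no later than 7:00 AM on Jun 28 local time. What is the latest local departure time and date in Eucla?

3:15 PM on June 27

Target arrival in UTC: 7:00 AM − 12:45 = 6:15 PM on Jun 27.
Subtract 11 hours and 45 minutes → departure 6:30 AM UTC on Jun 27.
Eucla is UTC+8:45: 6:30 AM + 8:45 = 3:15 PM on Jun 27.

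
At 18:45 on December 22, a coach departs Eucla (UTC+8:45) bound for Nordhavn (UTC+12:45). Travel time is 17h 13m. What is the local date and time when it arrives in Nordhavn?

Convert departure to UTC: 18:45 − 8:45 = 10:00 UTC on Dec 22.
Add 17 hours and 13 minutes travel time → 03:13 UTC (Dec 23).
Nordhavn is UTC+12:45, so local arrival = 03:13 + 12:45 = 15:58 on Dec 23.

15:58 on Dec 23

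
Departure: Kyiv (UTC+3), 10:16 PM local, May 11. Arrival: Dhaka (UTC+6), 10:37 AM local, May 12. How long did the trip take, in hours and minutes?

9 hours 21 minutes

Departure in UTC: 10:16 PM − 3:00 = 7:16 PM on May 11.
Arrival in UTC: 10:37 AM − 6:00 = 4:37 AM on May 12.
Elapsed = 4:37 AM − 7:16 PM (+1 day) = 9 hours 21 minutes.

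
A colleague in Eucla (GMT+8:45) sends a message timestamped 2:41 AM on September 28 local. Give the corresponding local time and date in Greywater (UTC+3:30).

Greywater is 5:15 behind Eucla.
Shift by the zone difference: 2:41 AM − 5:15 = 9:26 PM on Sep 27 in Greywater.

9:26 PM on September 27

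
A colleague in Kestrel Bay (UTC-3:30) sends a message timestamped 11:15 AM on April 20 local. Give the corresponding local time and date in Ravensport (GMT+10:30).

1:15 AM on April 21

In UTC: 11:15 AM + 3:30 = 2:45 PM on Apr 20.
Ravensport is UTC+10:30: 2:45 PM + 10:30 = 1:15 AM on Apr 21.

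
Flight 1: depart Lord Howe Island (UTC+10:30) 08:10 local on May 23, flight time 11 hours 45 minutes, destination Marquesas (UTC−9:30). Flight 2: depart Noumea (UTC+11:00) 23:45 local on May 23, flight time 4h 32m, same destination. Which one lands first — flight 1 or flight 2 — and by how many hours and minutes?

the first, by 7 hours 52 minutes

Flight 1 in UTC: 08:10 − 10:30 = 21:40 on May 22.
+11 hours and 45 minutes → arrive 09:25 UTC on May 23.
Flight 2 in UTC: 23:45 − 11:00 = 12:45 on May 23.
+4 hours and 32 minutes → arrive 17:17 UTC on May 23.
Flight 1 lands earlier by 7 hours 52 minutes.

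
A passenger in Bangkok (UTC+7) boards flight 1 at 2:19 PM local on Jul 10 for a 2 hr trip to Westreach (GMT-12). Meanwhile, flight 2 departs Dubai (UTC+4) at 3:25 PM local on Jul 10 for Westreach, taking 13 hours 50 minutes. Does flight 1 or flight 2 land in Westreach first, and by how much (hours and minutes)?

the first, by 15 hours 56 minutes

Flight 1 in UTC: 2:19 PM − 7:00 = 7:19 AM on Jul 10.
+2 hours → arrive 9:19 AM UTC on Jul 10.
Flight 2 in UTC: 3:25 PM − 4:00 = 11:25 AM on Jul 10.
+13 hours and 50 minutes → arrive 1:15 AM UTC on Jul 11.
Flight 1 lands earlier by 15 hours 56 minutes.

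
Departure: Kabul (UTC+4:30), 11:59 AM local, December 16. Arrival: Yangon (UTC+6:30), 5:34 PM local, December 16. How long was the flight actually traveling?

3 hours 35 minutes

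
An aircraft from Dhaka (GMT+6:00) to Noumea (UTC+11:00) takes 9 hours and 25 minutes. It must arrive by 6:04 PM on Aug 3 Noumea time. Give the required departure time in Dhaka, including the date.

Target arrival in UTC: 6:04 PM − 11:00 = 7:04 AM on Aug 3.
Subtract 9 hours and 25 minutes → departure 9:39 PM UTC on Aug 2.
Dhaka is UTC+6:00: 9:39 PM + 6:00 = 3:39 AM on Aug 3.

3:39 AM on August 3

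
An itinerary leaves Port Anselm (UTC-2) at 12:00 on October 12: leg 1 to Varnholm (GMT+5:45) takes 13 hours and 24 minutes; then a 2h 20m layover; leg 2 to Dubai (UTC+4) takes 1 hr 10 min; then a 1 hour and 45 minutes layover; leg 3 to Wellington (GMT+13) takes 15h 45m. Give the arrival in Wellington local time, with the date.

Convert departure to UTC: 12:00 + 2:00 = 14:00 UTC on Oct 12.
Add 13 hours and 24 minutes leg 1 → 03:24 UTC (Oct 13).
Add 2 hours and 20 minutes layover in Varnholm → 05:44 UTC.
Add 1 hour 10 minutes leg 2 → 06:54 UTC.
Add 1 hour 45 minutes layover in Dubai → 08:39 UTC.
Add 15 hours 45 minutes leg 3 → 00:24 UTC (Oct 14).
Wellington is UTC+13:00, so local arrival = 00:24 + 13:00 = 13:24 on Oct 14.

13:24 on Oct 14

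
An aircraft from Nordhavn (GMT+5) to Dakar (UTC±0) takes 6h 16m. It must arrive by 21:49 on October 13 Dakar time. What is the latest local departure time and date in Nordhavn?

20:33 on October 13

Target arrival is already UTC: 21:49 on Oct 13.
Subtract 6 hours and 16 minutes → departure 15:33 UTC on Oct 13.
Nordhavn is UTC+5:00: 15:33 + 5:00 = 20:33 on Oct 13.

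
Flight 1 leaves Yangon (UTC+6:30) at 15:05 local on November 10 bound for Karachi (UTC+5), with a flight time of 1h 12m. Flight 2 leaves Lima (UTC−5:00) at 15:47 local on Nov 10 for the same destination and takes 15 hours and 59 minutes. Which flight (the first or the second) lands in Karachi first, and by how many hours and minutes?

the first, by 26 hours 59 minutes

Flight 1 in UTC: 15:05 − 6:30 = 08:35 on Nov 10.
+1 hour 12 minutes → arrive 09:47 UTC on Nov 10.
Flight 2 in UTC: 15:47 + 5:00 = 20:47 on Nov 10.
+15 hours and 59 minutes → arrive 12:46 UTC on Nov 11.
Flight 1 lands earlier by 26 hours 59 minutes.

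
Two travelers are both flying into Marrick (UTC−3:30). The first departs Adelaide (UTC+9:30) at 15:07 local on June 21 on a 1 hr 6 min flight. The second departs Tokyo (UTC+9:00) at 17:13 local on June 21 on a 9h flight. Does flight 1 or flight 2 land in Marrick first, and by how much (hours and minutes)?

the first, by 10 hours 30 minutes

Flight 1 in UTC: 15:07 − 9:30 = 05:37 on Jun 21.
+1 hour and 6 minutes → arrive 06:43 UTC on Jun 21.
Flight 2 in UTC: 17:13 − 9:00 = 08:13 on Jun 21.
+9 hours → arrive 17:13 UTC on Jun 21.
Flight 1 lands earlier by 10 hours 30 minutes.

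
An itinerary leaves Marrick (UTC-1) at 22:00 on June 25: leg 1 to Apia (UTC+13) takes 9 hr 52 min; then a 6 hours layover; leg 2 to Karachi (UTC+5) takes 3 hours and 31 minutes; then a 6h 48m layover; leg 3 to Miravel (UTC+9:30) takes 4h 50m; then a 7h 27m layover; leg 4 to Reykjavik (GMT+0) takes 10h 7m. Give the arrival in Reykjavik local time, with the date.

23:35 on June 27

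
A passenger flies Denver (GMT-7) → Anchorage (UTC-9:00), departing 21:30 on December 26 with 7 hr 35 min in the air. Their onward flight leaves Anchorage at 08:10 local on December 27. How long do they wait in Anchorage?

Convert departure to UTC: 21:30 + 7:00 = 04:30 UTC on Dec 27.
Add 7 hours 35 minutes flight time → 12:05 UTC.
Anchorage is UTC−9:00, so local arrival = 12:05 − 9:00 = 03:05 on Dec 27.
Layover = 08:10 − 03:05 = 5 hours 5 minutes.

5 hours 5 minutes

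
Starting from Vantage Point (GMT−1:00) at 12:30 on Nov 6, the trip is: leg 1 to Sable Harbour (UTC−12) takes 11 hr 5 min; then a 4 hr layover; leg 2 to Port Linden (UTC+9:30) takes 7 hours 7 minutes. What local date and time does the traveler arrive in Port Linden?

Convert departure to UTC: 12:30 + 1:00 = 13:30 UTC on Nov 6.
Add 11 hours 5 minutes leg 1 → 00:35 UTC (Nov 7).
Add 4 hours layover in Sable Harbour → 04:35 UTC.
Add 7 hours 7 minutes leg 2 → 11:42 UTC.
Port Linden is UTC+9:30, so local arrival = 11:42 + 9:30 = 21:12 on Nov 7.

21:12 on November 7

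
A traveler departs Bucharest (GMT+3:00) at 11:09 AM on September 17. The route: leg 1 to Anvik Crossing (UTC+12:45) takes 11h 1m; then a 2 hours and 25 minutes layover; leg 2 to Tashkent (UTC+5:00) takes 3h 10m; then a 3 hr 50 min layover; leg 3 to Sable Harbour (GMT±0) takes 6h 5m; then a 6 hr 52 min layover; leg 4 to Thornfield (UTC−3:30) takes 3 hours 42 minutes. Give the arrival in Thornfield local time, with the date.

Convert departure to UTC: 11:09 AM − 3:00 = 8:09 AM UTC on Sep 17.
Add 11 hours and 1 minute leg 1 → 7:10 PM UTC.
Add 2 hours and 25 minutes layover in Anvik Crossing → 9:35 PM UTC.
Add 3 hours and 10 minutes leg 2 → 12:45 AM UTC (Sep 18).
Add 3 hours 50 minutes layover in Tashkent → 4:35 AM UTC.
Add 6 hours and 5 minutes leg 3 → 10:40 AM UTC.
Add 6 hours 52 minutes layover in Sable Harbour → 5:32 PM UTC.
Add 3 hours and 42 minutes leg 4 → 9:14 PM UTC.
Thornfield is UTC−3:30, so local arrival = 9:14 PM − 3:30 = 5:44 PM on Sep 18.

5:44 PM on September 18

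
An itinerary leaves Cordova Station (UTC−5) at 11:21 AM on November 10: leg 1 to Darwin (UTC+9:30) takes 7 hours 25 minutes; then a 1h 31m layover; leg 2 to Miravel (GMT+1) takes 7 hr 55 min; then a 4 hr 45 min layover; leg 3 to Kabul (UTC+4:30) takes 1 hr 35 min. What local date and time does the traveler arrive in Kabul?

8:02 PM on Nov 11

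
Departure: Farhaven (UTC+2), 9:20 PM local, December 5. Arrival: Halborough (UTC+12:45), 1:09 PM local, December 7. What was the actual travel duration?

29 hours 4 minutes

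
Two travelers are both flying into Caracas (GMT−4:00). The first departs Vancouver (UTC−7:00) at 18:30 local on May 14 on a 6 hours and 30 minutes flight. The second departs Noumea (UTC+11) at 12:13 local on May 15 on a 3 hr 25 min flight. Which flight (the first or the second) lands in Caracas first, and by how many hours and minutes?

the second, by 3 hours 22 minutes

Flight 1 in UTC: 18:30 + 7:00 = 01:30 on May 15.
+6 hours 30 minutes → arrive 08:00 UTC on May 15.
Flight 2 in UTC: 12:13 − 11:00 = 01:13 on May 15.
+3 hours 25 minutes → arrive 04:38 UTC on May 15.
Flight 2 lands earlier by 3 hours 22 minutes.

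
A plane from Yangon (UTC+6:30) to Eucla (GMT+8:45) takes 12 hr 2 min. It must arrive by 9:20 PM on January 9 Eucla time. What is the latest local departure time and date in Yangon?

7:03 AM on January 9

Target arrival in UTC: 9:20 PM − 8:45 = 12:35 PM on Jan 9.
Subtract 12 hours 2 minutes → departure 12:33 AM UTC on Jan 9.
Yangon is UTC+6:30: 12:33 AM + 6:30 = 7:03 AM on Jan 9.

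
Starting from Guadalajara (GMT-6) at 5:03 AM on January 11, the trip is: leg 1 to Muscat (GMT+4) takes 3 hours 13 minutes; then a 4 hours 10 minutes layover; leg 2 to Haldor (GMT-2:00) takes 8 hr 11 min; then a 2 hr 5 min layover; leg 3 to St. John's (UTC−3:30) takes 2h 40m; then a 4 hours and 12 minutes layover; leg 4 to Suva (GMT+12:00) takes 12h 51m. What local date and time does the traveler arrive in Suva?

Convert departure to UTC: 5:03 AM + 6:00 = 11:03 AM UTC on Jan 11.
Add 3 hours 13 minutes leg 1 → 2:16 PM UTC.
Add 4 hours and 10 minutes layover in Muscat → 6:26 PM UTC.
Add 8 hours 11 minutes leg 2 → 2:37 AM UTC (Jan 12).
Add 2 hours 5 minutes layover in Haldor → 4:42 AM UTC.
Add 2 hours 40 minutes leg 3 → 7:22 AM UTC.
Add 4 hours and 12 minutes layover in St. John's → 11:34 AM UTC.
Add 12 hours and 51 minutes leg 4 → 12:25 AM UTC (Jan 13).
Suva is UTC+12:00, so local arrival = 12:25 AM + 12:00 = 12:25 PM on Jan 13.

12:25 PM on January 13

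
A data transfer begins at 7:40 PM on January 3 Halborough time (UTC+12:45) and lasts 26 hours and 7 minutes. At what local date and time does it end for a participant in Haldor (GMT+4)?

1:02 PM on January 4

Convert start to UTC: 7:40 PM − 12:45 = 6:55 AM UTC on Jan 3.
Add 26 hours and 7 minutes duration → 9:02 AM UTC (Jan 4).
Haldor is UTC+4:00, so local end time = 9:02 AM + 4:00 = 1:02 PM on Jan 4.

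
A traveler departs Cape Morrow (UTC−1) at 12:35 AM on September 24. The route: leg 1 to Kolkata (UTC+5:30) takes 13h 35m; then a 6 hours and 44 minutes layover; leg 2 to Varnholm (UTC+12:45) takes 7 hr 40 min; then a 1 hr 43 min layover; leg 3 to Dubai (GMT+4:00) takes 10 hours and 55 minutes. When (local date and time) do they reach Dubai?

10:12 PM on Sep 25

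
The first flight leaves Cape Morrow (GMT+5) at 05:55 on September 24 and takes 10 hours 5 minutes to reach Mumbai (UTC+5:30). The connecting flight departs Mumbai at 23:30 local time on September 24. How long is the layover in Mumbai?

7 hours

Convert departure to UTC: 05:55 − 5:00 = 00:55 UTC on Sep 24.
Add 10 hours 5 minutes flight time → 11:00 UTC.
Mumbai is UTC+5:30, so local arrival = 11:00 + 5:30 = 16:30 on Sep 24.
Layover = 23:30 − 16:30 = 7 hours.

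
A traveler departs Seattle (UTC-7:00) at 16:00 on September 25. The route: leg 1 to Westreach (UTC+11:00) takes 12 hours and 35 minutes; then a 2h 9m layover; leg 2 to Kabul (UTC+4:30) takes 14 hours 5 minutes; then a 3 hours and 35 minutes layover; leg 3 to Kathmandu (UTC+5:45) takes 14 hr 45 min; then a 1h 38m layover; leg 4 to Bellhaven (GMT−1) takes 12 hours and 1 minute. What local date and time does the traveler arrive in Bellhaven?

10:48 on Sep 28

Convert departure to UTC: 16:00 + 7:00 = 23:00 UTC on Sep 25.
Add 12 hours and 35 minutes leg 1 → 11:35 UTC (Sep 26).
Add 2 hours and 9 minutes layover in Westreach → 13:44 UTC.
Add 14 hours 5 minutes leg 2 → 03:49 UTC (Sep 27).
Add 3 hours and 35 minutes layover in Kabul → 07:24 UTC.
Add 14 hours and 45 minutes leg 3 → 22:09 UTC.
Add 1 hour 38 minutes layover in Kathmandu → 23:47 UTC.
Add 12 hours 1 minute leg 4 → 11:48 UTC (Sep 28).
Bellhaven is UTC−1:00, so local arrival = 11:48 − 1:00 = 10:48 on Sep 28.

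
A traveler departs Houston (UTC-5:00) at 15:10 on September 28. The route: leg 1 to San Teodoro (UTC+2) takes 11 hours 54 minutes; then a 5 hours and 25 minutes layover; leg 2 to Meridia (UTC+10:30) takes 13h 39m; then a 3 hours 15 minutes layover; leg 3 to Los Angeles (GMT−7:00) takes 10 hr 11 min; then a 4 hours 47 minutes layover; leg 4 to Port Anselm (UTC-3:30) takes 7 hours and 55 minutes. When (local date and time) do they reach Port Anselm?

01:46 on Oct 1

Convert departure to UTC: 15:10 + 5:00 = 20:10 UTC on Sep 28.
Add 11 hours 54 minutes leg 1 → 08:04 UTC (Sep 29).
Add 5 hours 25 minutes layover in San Teodoro → 13:29 UTC.
Add 13 hours and 39 minutes leg 2 → 03:08 UTC (Sep 30).
Add 3 hours and 15 minutes layover in Meridia → 06:23 UTC.
Add 10 hours and 11 minutes leg 3 → 16:34 UTC.
Add 4 hours and 47 minutes layover in Los Angeles → 21:21 UTC.
Add 7 hours and 55 minutes leg 4 → 05:16 UTC (Oct 1).
Port Anselm is UTC−3:30, so local arrival = 05:16 − 3:30 = 01:46 on Oct 1.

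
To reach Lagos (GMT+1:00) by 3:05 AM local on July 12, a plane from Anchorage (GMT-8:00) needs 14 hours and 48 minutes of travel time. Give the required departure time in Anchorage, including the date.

Target arrival in UTC: 3:05 AM − 1:00 = 2:05 AM on Jul 12.
Subtract 14 hours and 48 minutes → departure 11:17 AM UTC on Jul 11.
Anchorage is UTC−8:00: 11:17 AM − 8:00 = 3:17 AM on Jul 11.

3:17 AM on July 11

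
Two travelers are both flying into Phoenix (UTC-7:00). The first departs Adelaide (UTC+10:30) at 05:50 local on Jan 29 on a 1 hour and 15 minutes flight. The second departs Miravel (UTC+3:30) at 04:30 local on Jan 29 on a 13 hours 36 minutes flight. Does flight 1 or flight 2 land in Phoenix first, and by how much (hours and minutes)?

Flight 1 in UTC: 05:50 − 10:30 = 19:20 on Jan 28.
+1 hour 15 minutes → arrive 20:35 UTC on Jan 28.
Flight 2 in UTC: 04:30 − 3:30 = 01:00 on Jan 29.
+13 hours and 36 minutes → arrive 14:36 UTC on Jan 29.
Flight 1 lands earlier by 18 hours 1 minute.

the first, by 18 hours 1 minute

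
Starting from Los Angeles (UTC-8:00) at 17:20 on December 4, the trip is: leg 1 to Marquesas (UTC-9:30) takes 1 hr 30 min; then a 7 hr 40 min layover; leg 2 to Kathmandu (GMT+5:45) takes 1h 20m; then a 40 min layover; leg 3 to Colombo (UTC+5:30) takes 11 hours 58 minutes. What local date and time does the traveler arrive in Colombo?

05:58 on December 6

Convert departure to UTC: 17:20 + 8:00 = 01:20 UTC on Dec 5.
Add 1 hour 30 minutes leg 1 → 02:50 UTC.
Add 7 hours 40 minutes layover in Marquesas → 10:30 UTC.
Add 1 hour and 20 minutes leg 2 → 11:50 UTC.
Add 40 minutes layover in Kathmandu → 12:30 UTC.
Add 11 hours 58 minutes leg 3 → 00:28 UTC (Dec 6).
Colombo is UTC+5:30, so local arrival = 00:28 + 5:30 = 05:58 on Dec 6.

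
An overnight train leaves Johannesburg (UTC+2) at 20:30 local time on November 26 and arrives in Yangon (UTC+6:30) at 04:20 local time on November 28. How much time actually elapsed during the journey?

Yangon is 4:30 ahead of Johannesburg.
Clock-face elapsed time (ignoring zones) is 31 hours 50 minutes.
Actual elapsed = 31 hours 50 minutes − 4:30 = 27 hours 20 minutes.

27 hours 20 minutes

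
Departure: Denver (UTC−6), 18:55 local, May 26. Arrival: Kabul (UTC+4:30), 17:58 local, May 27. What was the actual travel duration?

12 hours 33 minutes

Departure in UTC: 18:55 + 6:00 = 00:55 on May 27.
Arrival in UTC: 17:58 − 4:30 = 13:28 on May 27.
Elapsed = 13:28 − 00:55 = 12 hours 33 minutes.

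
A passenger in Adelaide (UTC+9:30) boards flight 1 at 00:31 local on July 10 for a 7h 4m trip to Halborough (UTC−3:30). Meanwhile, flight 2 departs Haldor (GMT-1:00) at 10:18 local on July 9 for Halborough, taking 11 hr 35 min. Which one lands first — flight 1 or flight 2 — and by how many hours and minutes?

the first, by 48 minutes

Flight 1 in UTC: 00:31 − 9:30 = 15:01 on Jul 9.
+7 hours and 4 minutes → arrive 22:05 UTC on Jul 9.
Flight 2 in UTC: 10:18 + 1:00 = 11:18 on Jul 9.
+11 hours 35 minutes → arrive 22:53 UTC on Jul 9.
Flight 1 lands earlier by 48 minutes.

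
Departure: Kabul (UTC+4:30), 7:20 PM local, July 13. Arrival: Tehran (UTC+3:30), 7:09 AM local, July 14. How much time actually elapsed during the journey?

12 hours 49 minutes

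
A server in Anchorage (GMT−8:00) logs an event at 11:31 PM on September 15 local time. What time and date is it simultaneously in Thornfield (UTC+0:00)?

7:31 AM on September 16

Thornfield is 8:00 ahead of Anchorage.
Shift by the zone difference: 11:31 PM + 8:00 = 7:31 AM on Sep 16 in Thornfield.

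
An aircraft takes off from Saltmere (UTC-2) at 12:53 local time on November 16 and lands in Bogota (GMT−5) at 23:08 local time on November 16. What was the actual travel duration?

Bogota is 3:00 behind Saltmere.
Clock-face elapsed time (ignoring zones) is 10 hours 15 minutes.
Actual elapsed = 10 hours 15 minutes + 3:00 = 13 hours 15 minutes.

13 hours 15 minutes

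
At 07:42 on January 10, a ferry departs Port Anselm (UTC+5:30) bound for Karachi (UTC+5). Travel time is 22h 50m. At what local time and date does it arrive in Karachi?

06:02 on January 11

Convert departure to UTC: 07:42 − 5:30 = 02:12 UTC on Jan 10.
Add 22 hours 50 minutes travel time → 01:02 UTC (Jan 11).
Karachi is UTC+5:00, so local arrival = 01:02 + 5:00 = 06:02 on Jan 11.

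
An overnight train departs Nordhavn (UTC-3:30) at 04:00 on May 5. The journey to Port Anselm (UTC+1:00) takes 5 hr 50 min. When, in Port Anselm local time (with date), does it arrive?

Convert departure to UTC: 04:00 + 3:30 = 07:30 UTC on May 5.
Add 5 hours 50 minutes travel time → 13:20 UTC.
Port Anselm is UTC+1:00, so local arrival = 13:20 + 1:00 = 14:20 on May 5.

14:20 on May 5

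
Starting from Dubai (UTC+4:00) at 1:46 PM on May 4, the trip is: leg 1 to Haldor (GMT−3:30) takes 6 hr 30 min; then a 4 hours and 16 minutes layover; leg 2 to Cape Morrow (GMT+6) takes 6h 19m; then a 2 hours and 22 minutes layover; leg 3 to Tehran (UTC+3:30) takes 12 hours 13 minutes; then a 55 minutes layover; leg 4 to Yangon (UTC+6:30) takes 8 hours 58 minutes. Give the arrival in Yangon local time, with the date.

9:49 AM on May 6

Convert departure to UTC: 1:46 PM − 4:00 = 9:46 AM UTC on May 4.
Add 6 hours and 30 minutes leg 1 → 4:16 PM UTC.
Add 4 hours 16 minutes layover in Haldor → 8:32 PM UTC.
Add 6 hours and 19 minutes leg 2 → 2:51 AM UTC (May 5).
Add 2 hours 22 minutes layover in Cape Morrow → 5:13 AM UTC.
Add 12 hours 13 minutes leg 3 → 5:26 PM UTC.
Add 55 minutes layover in Tehran → 6:21 PM UTC.
Add 8 hours and 58 minutes leg 4 → 3:19 AM UTC (May 6).
Yangon is UTC+6:30, so local arrival = 3:19 AM + 6:30 = 9:49 AM on May 6.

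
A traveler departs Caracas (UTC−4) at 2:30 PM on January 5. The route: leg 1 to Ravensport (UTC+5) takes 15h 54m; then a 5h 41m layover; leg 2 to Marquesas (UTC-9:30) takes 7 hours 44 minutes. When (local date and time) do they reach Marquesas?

Convert departure to UTC: 2:30 PM + 4:00 = 6:30 PM UTC on Jan 5.
Add 15 hours 54 minutes leg 1 → 10:24 AM UTC (Jan 6).
Add 5 hours 41 minutes layover in Ravensport → 4:05 PM UTC.
Add 7 hours 44 minutes leg 2 → 11:49 PM UTC.
Marquesas is UTC−9:30, so local arrival = 11:49 PM − 9:30 = 2:19 PM on Jan 6.

2:19 PM on January 6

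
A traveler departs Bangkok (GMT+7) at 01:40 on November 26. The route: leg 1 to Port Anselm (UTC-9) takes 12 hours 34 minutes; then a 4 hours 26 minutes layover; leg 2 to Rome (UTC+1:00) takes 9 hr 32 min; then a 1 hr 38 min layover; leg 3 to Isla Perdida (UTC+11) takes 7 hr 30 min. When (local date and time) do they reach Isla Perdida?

17:20 on Nov 27

Convert departure to UTC: 01:40 − 7:00 = 18:40 UTC on Nov 25.
Add 12 hours and 34 minutes leg 1 → 07:14 UTC (Nov 26).
Add 4 hours and 26 minutes layover in Port Anselm → 11:40 UTC.
Add 9 hours and 32 minutes leg 2 → 21:12 UTC.
Add 1 hour and 38 minutes layover in Rome → 22:50 UTC.
Add 7 hours and 30 minutes leg 3 → 06:20 UTC (Nov 27).
Isla Perdida is UTC+11:00, so local arrival = 06:20 + 11:00 = 17:20 on Nov 27.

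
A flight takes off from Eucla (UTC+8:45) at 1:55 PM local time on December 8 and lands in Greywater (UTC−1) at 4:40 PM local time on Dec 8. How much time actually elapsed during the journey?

Greywater is 9:45 behind Eucla.
Clock-face elapsed time (ignoring zones) is 2 hours 45 minutes.
Actual elapsed = 2 hours 45 minutes + 9:45 = 12 hours 30 minutes.

12 hours 30 minutes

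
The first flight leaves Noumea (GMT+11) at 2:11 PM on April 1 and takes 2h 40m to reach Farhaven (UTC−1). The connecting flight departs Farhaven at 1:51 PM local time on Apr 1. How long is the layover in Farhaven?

Convert departure to UTC: 2:11 PM − 11:00 = 3:11 AM UTC on Apr 1.
Add 2 hours and 40 minutes flight time → 5:51 AM UTC.
Farhaven is UTC−1:00, so local arrival = 5:51 AM − 1:00 = 4:51 AM on Apr 1.
Layover = 1:51 PM − 4:51 AM = 9 hours.

9 hours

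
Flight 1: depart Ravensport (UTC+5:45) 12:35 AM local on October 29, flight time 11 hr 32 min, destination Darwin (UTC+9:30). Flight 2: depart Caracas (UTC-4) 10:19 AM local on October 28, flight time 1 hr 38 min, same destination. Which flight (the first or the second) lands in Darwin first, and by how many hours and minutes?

the second, by 14 hours 25 minutes

Flight 1 in UTC: 12:35 AM − 5:45 = 6:50 PM on Oct 28.
+11 hours and 32 minutes → arrive 6:22 AM UTC on Oct 29.
Flight 2 in UTC: 10:19 AM + 4:00 = 2:19 PM on Oct 28.
+1 hour and 38 minutes → arrive 3:57 PM UTC on Oct 28.
Flight 2 lands earlier by 14 hours 25 minutes.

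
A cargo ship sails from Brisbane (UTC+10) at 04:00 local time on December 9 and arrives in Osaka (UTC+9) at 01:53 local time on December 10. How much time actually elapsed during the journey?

Departure in UTC: 04:00 − 10:00 = 18:00 on Dec 8.
Arrival in UTC: 01:53 − 9:00 = 16:53 on Dec 9.
Elapsed = 16:53 − 18:00 (+1 day) = 22 hours 53 minutes.

22 hours 53 minutes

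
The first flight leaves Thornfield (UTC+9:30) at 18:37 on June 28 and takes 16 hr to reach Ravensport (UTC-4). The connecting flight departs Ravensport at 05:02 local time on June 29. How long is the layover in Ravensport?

Convert departure to UTC: 18:37 − 9:30 = 09:07 UTC on Jun 28.
Add 16 hours flight time → 01:07 UTC (Jun 29).
Ravensport is UTC−4:00, so local arrival = 01:07 − 4:00 = 21:07 on Jun 28.
Layover = 05:02 − 21:07 (+1 day) = 7 hours 55 minutes.

7 hours 55 minutes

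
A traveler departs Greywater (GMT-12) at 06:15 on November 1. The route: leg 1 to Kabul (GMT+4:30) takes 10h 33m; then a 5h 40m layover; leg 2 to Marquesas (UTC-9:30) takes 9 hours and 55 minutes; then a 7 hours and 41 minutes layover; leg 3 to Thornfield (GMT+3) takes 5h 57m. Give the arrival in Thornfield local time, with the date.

Convert departure to UTC: 06:15 + 12:00 = 18:15 UTC on Nov 1.
Add 10 hours and 33 minutes leg 1 → 04:48 UTC (Nov 2).
Add 5 hours 40 minutes layover in Kabul → 10:28 UTC.
Add 9 hours 55 minutes leg 2 → 20:23 UTC.
Add 7 hours and 41 minutes layover in Marquesas → 04:04 UTC (Nov 3).
Add 5 hours 57 minutes leg 3 → 10:01 UTC.
Thornfield is UTC+3:00, so local arrival = 10:01 + 3:00 = 13:01 on Nov 3.

13:01 on November 3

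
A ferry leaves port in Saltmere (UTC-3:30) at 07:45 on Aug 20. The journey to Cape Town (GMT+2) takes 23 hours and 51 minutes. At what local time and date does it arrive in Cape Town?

13:06 on August 21

Cape Town is 5:30 ahead of Saltmere.
After 23 hours 51 minutes it is 07:36 (Aug 21) in Saltmere.
Shift by the zone difference: 07:36 + 5:30 = 13:06 on Aug 21 in Cape Town.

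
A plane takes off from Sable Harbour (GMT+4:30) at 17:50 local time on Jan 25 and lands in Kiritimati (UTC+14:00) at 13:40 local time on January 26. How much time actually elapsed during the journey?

Kiritimati is 9:30 ahead of Sable Harbour.
Clock-face elapsed time (ignoring zones) is 19 hours 50 minutes.
Actual elapsed = 19 hours 50 minutes − 9:30 = 10 hours 20 minutes.

10 hours 20 minutes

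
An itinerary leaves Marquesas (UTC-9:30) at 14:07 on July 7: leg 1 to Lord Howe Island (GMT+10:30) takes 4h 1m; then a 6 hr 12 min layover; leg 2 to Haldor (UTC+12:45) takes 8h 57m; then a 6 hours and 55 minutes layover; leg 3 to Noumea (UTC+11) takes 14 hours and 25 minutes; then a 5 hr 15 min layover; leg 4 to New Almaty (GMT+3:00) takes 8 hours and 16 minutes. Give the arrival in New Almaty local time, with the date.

08:38 on July 10

Convert departure to UTC: 14:07 + 9:30 = 23:37 UTC on Jul 7.
Add 4 hours and 1 minute leg 1 → 03:38 UTC (Jul 8).
Add 6 hours 12 minutes layover in Lord Howe Island → 09:50 UTC.
Add 8 hours and 57 minutes leg 2 → 18:47 UTC.
Add 6 hours 55 minutes layover in Haldor → 01:42 UTC (Jul 9).
Add 14 hours 25 minutes leg 3 → 16:07 UTC.
Add 5 hours and 15 minutes layover in Noumea → 21:22 UTC.
Add 8 hours and 16 minutes leg 4 → 05:38 UTC (Jul 10).
New Almaty is UTC+3:00, so local arrival = 05:38 + 3:00 = 08:38 on Jul 10.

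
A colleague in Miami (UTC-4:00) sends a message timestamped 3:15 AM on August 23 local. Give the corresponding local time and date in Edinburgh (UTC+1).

In UTC: 3:15 AM + 4:00 = 7:15 AM on Aug 23.
Edinburgh is UTC+1:00: 7:15 AM + 1:00 = 8:15 AM on Aug 23.

8:15 AM on August 23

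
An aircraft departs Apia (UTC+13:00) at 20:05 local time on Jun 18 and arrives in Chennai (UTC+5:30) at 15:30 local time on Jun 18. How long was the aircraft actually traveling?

Departure in UTC: 20:05 − 13:00 = 07:05 on Jun 18.
Arrival in UTC: 15:30 − 5:30 = 10:00 on Jun 18.
Elapsed = 10:00 − 07:05 = 2 hours 55 minutes.

2 hours 55 minutes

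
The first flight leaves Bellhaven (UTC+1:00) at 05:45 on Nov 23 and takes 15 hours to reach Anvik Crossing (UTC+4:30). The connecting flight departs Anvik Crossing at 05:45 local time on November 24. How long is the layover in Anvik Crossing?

5 hours 30 minutes

Convert departure to UTC: 05:45 − 1:00 = 04:45 UTC on Nov 23.
Add 15 hours flight time → 19:45 UTC.
Anvik Crossing is UTC+4:30, so local arrival = 19:45 + 4:30 = 00:15 on Nov 24.
Layover = 05:45 − 00:15 = 5 hours 30 minutes.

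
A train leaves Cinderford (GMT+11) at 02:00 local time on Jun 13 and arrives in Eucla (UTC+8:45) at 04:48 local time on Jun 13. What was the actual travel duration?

5 hours 3 minutes

Eucla is 2:15 behind Cinderford.
Clock-face elapsed time (ignoring zones) is 2 hours 48 minutes.
Actual elapsed = 2 hours 48 minutes + 2:15 = 5 hours 3 minutes.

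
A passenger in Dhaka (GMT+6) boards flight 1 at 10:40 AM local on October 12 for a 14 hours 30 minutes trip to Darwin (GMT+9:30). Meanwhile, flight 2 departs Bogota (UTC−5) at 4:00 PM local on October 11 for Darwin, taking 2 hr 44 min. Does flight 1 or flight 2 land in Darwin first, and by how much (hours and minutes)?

the second, by 19 hours 26 minutes

Flight 1 in UTC: 10:40 AM − 6:00 = 4:40 AM on Oct 12.
+14 hours and 30 minutes → arrive 7:10 PM UTC on Oct 12.
Flight 2 in UTC: 4:00 PM + 5:00 = 9:00 PM on Oct 11.
+2 hours 44 minutes → arrive 11:44 PM UTC on Oct 11.
Flight 2 lands earlier by 19 hours 26 minutes.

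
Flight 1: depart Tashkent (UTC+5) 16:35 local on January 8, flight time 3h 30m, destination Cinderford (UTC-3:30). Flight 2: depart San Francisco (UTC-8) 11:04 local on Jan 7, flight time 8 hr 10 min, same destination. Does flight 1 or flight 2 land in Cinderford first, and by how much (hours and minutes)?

the second, by 11 hours 51 minutes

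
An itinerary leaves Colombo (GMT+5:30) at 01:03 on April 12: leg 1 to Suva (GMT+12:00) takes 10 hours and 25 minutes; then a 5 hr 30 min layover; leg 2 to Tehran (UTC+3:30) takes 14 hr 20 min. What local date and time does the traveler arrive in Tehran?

05:18 on Apr 13

Convert departure to UTC: 01:03 − 5:30 = 19:33 UTC on Apr 11.
Add 10 hours 25 minutes leg 1 → 05:58 UTC (Apr 12).
Add 5 hours 30 minutes layover in Suva → 11:28 UTC.
Add 14 hours 20 minutes leg 2 → 01:48 UTC (Apr 13).
Tehran is UTC+3:30, so local arrival = 01:48 + 3:30 = 05:18 on Apr 13.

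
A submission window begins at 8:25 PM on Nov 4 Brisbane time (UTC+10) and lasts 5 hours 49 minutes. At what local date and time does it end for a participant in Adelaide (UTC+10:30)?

2:44 AM on Nov 5

Convert start to UTC: 8:25 PM − 10:00 = 10:25 AM UTC on Nov 4.
Add 5 hours and 49 minutes duration → 4:14 PM UTC.
Adelaide is UTC+10:30, so local end time = 4:14 PM + 10:30 = 2:44 AM on Nov 5.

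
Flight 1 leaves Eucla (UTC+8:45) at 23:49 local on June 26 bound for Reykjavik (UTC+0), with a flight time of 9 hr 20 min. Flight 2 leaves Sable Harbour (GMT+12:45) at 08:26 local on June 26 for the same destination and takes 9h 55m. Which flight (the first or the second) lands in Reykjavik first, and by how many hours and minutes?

the second, by 18 hours 48 minutes

Flight 1 in UTC: 23:49 − 8:45 = 15:04 on Jun 26.
+9 hours and 20 minutes → arrive 00:24 UTC on Jun 27.
Flight 2 in UTC: 08:26 − 12:45 = 19:41 on Jun 25.
+9 hours 55 minutes → arrive 05:36 UTC on Jun 26.
Flight 2 lands earlier by 18 hours 48 minutes.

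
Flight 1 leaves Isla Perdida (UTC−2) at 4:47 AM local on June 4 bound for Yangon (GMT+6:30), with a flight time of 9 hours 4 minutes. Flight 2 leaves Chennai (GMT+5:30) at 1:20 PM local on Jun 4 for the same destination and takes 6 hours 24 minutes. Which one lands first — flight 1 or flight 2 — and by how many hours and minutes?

Flight 1 in UTC: 4:47 AM + 2:00 = 6:47 AM on Jun 4.
+9 hours 4 minutes → arrive 3:51 PM UTC on Jun 4.
Flight 2 in UTC: 1:20 PM − 5:30 = 7:50 AM on Jun 4.
+6 hours and 24 minutes → arrive 2:14 PM UTC on Jun 4.
Flight 2 lands earlier by 1 hour 37 minutes.

the second, by 1 hour 37 minutes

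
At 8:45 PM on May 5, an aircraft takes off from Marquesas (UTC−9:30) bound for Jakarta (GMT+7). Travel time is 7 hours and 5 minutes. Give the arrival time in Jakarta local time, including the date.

Convert departure to UTC: 8:45 PM + 9:30 = 6:15 AM UTC on May 6.
Add 7 hours 5 minutes travel time → 1:20 PM UTC.
Jakarta is UTC+7:00, so local arrival = 1:20 PM + 7:00 = 8:20 PM on May 6.

8:20 PM on May 6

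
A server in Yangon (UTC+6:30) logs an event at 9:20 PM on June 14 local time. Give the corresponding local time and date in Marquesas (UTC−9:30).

5:20 AM on June 14

In UTC: 9:20 PM − 6:30 = 2:50 PM on Jun 14.
Marquesas is UTC−9:30: 2:50 PM − 9:30 = 5:20 AM on Jun 14.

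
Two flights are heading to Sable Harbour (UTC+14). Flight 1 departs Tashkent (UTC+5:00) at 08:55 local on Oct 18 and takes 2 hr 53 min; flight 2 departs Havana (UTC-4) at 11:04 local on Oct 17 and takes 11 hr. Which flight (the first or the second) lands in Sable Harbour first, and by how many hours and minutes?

Flight 1 in UTC: 08:55 − 5:00 = 03:55 on Oct 18.
+2 hours 53 minutes → arrive 06:48 UTC on Oct 18.
Flight 2 in UTC: 11:04 + 4:00 = 15:04 on Oct 17.
+11 hours → arrive 02:04 UTC on Oct 18.
Flight 2 lands earlier by 4 hours 44 minutes.

the second, by 4 hours 44 minutes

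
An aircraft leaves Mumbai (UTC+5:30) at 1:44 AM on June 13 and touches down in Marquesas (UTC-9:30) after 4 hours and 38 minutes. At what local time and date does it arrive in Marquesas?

3:22 PM on June 12

Marquesas is 15:00 behind Mumbai.
After 4 hours and 38 minutes it is 6:22 AM in Mumbai.
Shift by the zone difference: 6:22 AM − 15:00 = 3:22 PM on Jun 12 in Marquesas.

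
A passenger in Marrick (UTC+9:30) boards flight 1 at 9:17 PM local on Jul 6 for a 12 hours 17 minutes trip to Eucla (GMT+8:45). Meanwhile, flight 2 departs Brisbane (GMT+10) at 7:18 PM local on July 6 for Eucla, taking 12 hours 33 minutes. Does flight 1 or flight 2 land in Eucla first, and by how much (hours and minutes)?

the second, by 2 hours 13 minutes

Flight 1 in UTC: 9:17 PM − 9:30 = 11:47 AM on Jul 6.
+12 hours 17 minutes → arrive 12:04 AM UTC on Jul 7.
Flight 2 in UTC: 7:18 PM − 10:00 = 9:18 AM on Jul 6.
+12 hours and 33 minutes → arrive 9:51 PM UTC on Jul 6.
Flight 2 lands earlier by 2 hours 13 minutes.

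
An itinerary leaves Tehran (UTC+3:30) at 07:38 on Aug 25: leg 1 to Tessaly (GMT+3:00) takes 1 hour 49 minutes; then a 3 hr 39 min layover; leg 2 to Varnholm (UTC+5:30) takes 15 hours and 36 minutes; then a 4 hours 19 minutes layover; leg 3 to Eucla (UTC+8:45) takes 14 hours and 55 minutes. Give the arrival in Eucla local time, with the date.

05:11 on August 27

Convert departure to UTC: 07:38 − 3:30 = 04:08 UTC on Aug 25.
Add 1 hour and 49 minutes leg 1 → 05:57 UTC.
Add 3 hours and 39 minutes layover in Tessaly → 09:36 UTC.
Add 15 hours 36 minutes leg 2 → 01:12 UTC (Aug 26).
Add 4 hours 19 minutes layover in Varnholm → 05:31 UTC.
Add 14 hours 55 minutes leg 3 → 20:26 UTC.
Eucla is UTC+8:45, so local arrival = 20:26 + 8:45 = 05:11 on Aug 27.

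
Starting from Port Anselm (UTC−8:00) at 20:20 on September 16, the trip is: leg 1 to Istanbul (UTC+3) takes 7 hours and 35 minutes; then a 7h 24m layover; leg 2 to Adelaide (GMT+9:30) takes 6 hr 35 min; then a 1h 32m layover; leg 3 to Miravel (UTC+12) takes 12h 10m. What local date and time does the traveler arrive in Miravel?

03:36 on September 19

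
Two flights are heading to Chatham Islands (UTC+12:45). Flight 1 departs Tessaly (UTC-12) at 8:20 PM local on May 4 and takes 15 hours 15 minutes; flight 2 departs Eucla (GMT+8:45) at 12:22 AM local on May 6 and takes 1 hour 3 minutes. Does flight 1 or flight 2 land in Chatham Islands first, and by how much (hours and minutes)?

the second, by 6 hours 55 minutes

Flight 1 in UTC: 8:20 PM + 12:00 = 8:20 AM on May 5.
+15 hours and 15 minutes → arrive 11:35 PM UTC on May 5.
Flight 2 in UTC: 12:22 AM − 8:45 = 3:37 PM on May 5.
+1 hour and 3 minutes → arrive 4:40 PM UTC on May 5.
Flight 2 lands earlier by 6 hours 55 minutes.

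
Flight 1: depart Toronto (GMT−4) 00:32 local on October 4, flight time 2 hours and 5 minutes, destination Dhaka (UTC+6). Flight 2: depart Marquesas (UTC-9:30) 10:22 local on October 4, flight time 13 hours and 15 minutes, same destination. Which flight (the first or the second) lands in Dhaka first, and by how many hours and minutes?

Flight 1 in UTC: 00:32 + 4:00 = 04:32 on Oct 4.
+2 hours and 5 minutes → arrive 06:37 UTC on Oct 4.
Flight 2 in UTC: 10:22 + 9:30 = 19:52 on Oct 4.
+13 hours 15 minutes → arrive 09:07 UTC on Oct 5.
Flight 1 lands earlier by 26 hours 30 minutes.

the first, by 26 hours 30 minutes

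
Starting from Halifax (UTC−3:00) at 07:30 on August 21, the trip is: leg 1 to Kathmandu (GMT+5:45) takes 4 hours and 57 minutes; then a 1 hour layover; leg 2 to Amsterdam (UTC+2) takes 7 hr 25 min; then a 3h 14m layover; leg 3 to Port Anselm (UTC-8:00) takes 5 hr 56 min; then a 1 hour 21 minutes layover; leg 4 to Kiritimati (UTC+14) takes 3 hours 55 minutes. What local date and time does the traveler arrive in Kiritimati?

04:18 on August 23

Convert departure to UTC: 07:30 + 3:00 = 10:30 UTC on Aug 21.
Add 4 hours 57 minutes leg 1 → 15:27 UTC.
Add 1 hour layover in Kathmandu → 16:27 UTC.
Add 7 hours and 25 minutes leg 2 → 23:52 UTC.
Add 3 hours 14 minutes layover in Amsterdam → 03:06 UTC (Aug 22).
Add 5 hours 56 minutes leg 3 → 09:02 UTC.
Add 1 hour and 21 minutes layover in Port Anselm → 10:23 UTC.
Add 3 hours 55 minutes leg 4 → 14:18 UTC.
Kiritimati is UTC+14:00, so local arrival = 14:18 + 14:00 = 04:18 on Aug 23.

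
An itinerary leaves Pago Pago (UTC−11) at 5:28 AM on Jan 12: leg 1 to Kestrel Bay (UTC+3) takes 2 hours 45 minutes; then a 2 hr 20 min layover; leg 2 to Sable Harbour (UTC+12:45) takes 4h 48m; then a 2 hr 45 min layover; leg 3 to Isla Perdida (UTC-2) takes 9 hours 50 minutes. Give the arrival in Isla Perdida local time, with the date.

12:56 PM on January 13

Convert departure to UTC: 5:28 AM + 11:00 = 4:28 PM UTC on Jan 12.
Add 2 hours and 45 minutes leg 1 → 7:13 PM UTC.
Add 2 hours 20 minutes layover in Kestrel Bay → 9:33 PM UTC.
Add 4 hours and 48 minutes leg 2 → 2:21 AM UTC (Jan 13).
Add 2 hours and 45 minutes layover in Sable Harbour → 5:06 AM UTC.
Add 9 hours and 50 minutes leg 3 → 2:56 PM UTC.
Isla Perdida is UTC−2:00, so local arrival = 2:56 PM − 2:00 = 12:56 PM on Jan 13.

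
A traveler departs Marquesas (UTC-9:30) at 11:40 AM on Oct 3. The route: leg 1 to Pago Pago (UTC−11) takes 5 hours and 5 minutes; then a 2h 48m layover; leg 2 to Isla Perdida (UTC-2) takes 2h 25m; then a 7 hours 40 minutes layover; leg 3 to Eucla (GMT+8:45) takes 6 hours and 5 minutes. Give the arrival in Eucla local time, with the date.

Convert departure to UTC: 11:40 AM + 9:30 = 9:10 PM UTC on Oct 3.
Add 5 hours and 5 minutes leg 1 → 2:15 AM UTC (Oct 4).
Add 2 hours 48 minutes layover in Pago Pago → 5:03 AM UTC.
Add 2 hours and 25 minutes leg 2 → 7:28 AM UTC.
Add 7 hours and 40 minutes layover in Isla Perdida → 3:08 PM UTC.
Add 6 hours and 5 minutes leg 3 → 9:13 PM UTC.
Eucla is UTC+8:45, so local arrival = 9:13 PM + 8:45 = 5:58 AM on Oct 5.

5:58 AM on October 5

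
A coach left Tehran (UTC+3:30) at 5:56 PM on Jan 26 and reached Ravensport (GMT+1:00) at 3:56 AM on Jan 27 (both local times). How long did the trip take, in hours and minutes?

12 hours 30 minutes

Departure in UTC: 5:56 PM − 3:30 = 2:26 PM on Jan 26.
Arrival in UTC: 3:56 AM − 1:00 = 2:56 AM on Jan 27.
Elapsed = 2:56 AM − 2:26 PM (+1 day) = 12 hours 30 minutes.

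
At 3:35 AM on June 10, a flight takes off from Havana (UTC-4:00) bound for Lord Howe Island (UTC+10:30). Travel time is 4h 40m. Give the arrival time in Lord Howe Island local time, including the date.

Convert departure to UTC: 3:35 AM + 4:00 = 7:35 AM UTC on Jun 10.
Add 4 hours 40 minutes travel time → 12:15 PM UTC.
Lord Howe Island is UTC+10:30, so local arrival = 12:15 PM + 10:30 = 10:45 PM on Jun 10.

10:45 PM on June 10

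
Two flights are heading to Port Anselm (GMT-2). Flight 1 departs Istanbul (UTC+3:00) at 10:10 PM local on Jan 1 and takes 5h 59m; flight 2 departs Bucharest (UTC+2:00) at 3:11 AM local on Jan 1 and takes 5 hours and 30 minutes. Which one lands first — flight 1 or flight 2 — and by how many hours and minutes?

Flight 1 in UTC: 10:10 PM − 3:00 = 7:10 PM on Jan 1.
+5 hours and 59 minutes → arrive 1:09 AM UTC on Jan 2.
Flight 2 in UTC: 3:11 AM − 2:00 = 1:11 AM on Jan 1.
+5 hours and 30 minutes → arrive 6:41 AM UTC on Jan 1.
Flight 2 lands earlier by 18 hours 28 minutes.

the second, by 18 hours 28 minutes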